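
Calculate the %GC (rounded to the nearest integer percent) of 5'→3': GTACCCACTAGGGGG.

67%

Counting bases: C=4, A=3, G=6, T=2
G+C = 6 + 4 = 10 out of 15 bases
%GC = 10/15 × 100 = 66.67% ≈ 67%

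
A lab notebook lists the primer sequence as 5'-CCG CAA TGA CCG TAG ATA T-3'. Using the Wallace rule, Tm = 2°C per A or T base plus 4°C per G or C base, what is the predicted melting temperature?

56°C

Counting bases: C=5, G=4, A=6, T=4
AT pairs contribute 10, GC pairs contribute 9.
Tm = 2(10) + 4(9) = 20 + 36 = 56°C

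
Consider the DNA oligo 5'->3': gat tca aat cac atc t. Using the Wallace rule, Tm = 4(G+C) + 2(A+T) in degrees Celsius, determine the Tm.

42°C

Base counts: T=5, G=1, C=4, A=6
A+T = 11, G+C = 5
Tm = 2×11 + 4×5 = 42°C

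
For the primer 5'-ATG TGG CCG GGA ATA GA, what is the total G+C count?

Scanning the sequence gives G=7, A=5, T=3, C=2.
G+C = 7 + 2 = 9

9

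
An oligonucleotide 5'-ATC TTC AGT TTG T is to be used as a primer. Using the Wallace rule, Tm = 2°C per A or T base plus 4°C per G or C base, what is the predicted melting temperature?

34°C

Counting bases: T=7, A=2, C=2, G=2
A+T = 9, G+C = 4
Tm = 2×9 + 4×4 = 34°C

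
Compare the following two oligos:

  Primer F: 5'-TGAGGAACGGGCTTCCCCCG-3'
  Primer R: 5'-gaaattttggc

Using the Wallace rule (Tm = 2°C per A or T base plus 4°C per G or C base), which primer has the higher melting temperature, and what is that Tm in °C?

Primer F: A+T=6, G+C=14 → Tm = 2(6)+4(14) = 68°C
Primer R: A+T=7, G+C=4 → Tm = 2(7)+4(4) = 30°C
68°C vs 30°C → primer F is higher.

Primer F, 68°C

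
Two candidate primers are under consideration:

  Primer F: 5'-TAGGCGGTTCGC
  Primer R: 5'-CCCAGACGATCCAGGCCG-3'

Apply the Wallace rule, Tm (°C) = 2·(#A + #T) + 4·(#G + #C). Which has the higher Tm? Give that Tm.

Primer R, 62°C

Primer F: A+T=4, G+C=8 → Tm = 2(4)+4(8) = 40°C
Primer R: A+T=5, G+C=13 → Tm = 2(5)+4(13) = 62°C
40°C vs 62°C → primer R is higher.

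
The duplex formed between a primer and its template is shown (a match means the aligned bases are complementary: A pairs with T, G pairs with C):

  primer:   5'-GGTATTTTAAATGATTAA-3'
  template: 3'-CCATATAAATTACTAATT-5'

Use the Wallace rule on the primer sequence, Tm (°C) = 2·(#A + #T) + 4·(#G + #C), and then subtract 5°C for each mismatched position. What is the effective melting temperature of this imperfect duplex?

32°C

Primer base counts: A=7, T=8, G=3, C=0 → A+T=15, G+C=3
Perfect-match Tm = 2(15) + 4(3) = 30 + 12 = 42°C
Mismatches (positions where the bases are not complementary): 2 (at positions 6, 9)
Effective Tm = 42 − 2×5 = 42 − 10 = 32°C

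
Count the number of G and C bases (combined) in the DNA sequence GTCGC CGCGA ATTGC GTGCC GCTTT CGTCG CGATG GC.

G=13, A=3, T=9, C=12
G+C = 13 + 12 = 25

25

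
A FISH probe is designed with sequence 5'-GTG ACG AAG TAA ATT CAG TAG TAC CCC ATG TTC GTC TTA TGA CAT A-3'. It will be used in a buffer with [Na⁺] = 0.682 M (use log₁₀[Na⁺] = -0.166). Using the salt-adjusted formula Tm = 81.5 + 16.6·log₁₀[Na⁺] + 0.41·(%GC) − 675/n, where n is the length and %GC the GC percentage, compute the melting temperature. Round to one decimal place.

Length n = 46. Counting bases: C=9, A=14, T=14, G=9
G+C = 18, so %GC = 18/46 × 100 = 39.13%
Salt term: 16.6 × (-0.166) = -2.756
GC term: 0.41 × 39.13 = 16.043; length term: −675/46 = −14.674
Tm = 81.5 + (-2.756) + 16.043 − 14.674 = 80.113 → 80.1°C

80.1°C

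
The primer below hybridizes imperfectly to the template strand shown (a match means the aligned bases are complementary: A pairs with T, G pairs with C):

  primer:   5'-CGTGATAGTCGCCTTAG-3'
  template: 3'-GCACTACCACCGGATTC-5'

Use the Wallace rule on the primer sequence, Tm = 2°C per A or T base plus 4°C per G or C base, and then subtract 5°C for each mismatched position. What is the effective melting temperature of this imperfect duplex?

37°C

Primer base counts: A=3, T=5, G=5, C=4 → A+T=8, G+C=9
Perfect-match Tm = 2(8) + 4(9) = 16 + 36 = 52°C
Mismatches (positions where the bases are not complementary): 3 (at positions 7, 10, 15)
Effective Tm = 52 − 3×5 = 52 − 15 = 37°C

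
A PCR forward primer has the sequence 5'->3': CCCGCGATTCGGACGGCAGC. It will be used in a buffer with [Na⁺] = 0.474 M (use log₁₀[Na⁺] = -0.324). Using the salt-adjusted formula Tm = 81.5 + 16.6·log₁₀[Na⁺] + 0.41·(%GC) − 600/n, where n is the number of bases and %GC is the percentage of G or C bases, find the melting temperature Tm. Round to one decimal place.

Length n = 20. Base counts: T=2, A=3, G=7, C=8
G+C = 15, so %GC = 15/20 × 100 = 75%
Salt term: 16.6 × (-0.324) = -5.378
GC term: 0.41 × 75 = 30.75; length term: −600/20 = −30
Tm = 81.5 + (-5.378) + 30.75 − 30 = 76.872 → 76.9°C

76.9°C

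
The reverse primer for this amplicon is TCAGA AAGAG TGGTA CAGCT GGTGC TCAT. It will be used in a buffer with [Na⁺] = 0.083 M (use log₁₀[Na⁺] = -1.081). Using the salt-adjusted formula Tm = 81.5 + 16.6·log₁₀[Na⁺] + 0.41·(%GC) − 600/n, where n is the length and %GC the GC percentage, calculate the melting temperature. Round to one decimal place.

Length n = 29. Scanning the sequence gives T=7, C=5, A=8, G=9.
G+C = 14, so %GC = 14/29 × 100 = 48.276%
Salt term: 16.6 × (-1.081) = -17.945
GC term: 0.41 × 48.276 = 19.793; length term: −600/29 = −20.69
Tm = 81.5 + (-17.945) + 19.793 − 20.69 = 62.658 → 62.7°C

62.7°C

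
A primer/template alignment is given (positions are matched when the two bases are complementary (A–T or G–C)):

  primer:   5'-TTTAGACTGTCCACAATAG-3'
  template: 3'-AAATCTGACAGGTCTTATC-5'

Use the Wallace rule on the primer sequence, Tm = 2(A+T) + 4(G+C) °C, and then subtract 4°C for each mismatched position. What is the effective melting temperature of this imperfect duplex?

48°C

Primer base counts: A=6, T=6, G=3, C=4 → A+T=12, G+C=7
Perfect-match Tm = 2(12) + 4(7) = 24 + 28 = 52°C
Mismatches (positions where the bases are not complementary): 1 (at position 14)
Effective Tm = 52 − 1×4 = 52 − 4 = 48°C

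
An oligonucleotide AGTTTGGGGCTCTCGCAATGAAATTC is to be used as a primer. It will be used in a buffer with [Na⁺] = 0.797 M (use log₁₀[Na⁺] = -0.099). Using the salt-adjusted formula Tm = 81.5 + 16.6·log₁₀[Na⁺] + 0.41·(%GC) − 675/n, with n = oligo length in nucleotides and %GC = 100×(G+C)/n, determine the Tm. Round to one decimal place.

72.8°C

Length n = 26. Scanning the sequence gives A=6, T=8, C=5, G=7.
G+C = 12, so %GC = 12/26 × 100 = 46.154%
Salt term: 16.6 × (-0.099) = -1.643
GC term: 0.41 × 46.154 = 18.923; length term: −675/26 = −25.962
Tm = 81.5 + (-1.643) + 18.923 − 25.962 = 72.818 → 72.8°C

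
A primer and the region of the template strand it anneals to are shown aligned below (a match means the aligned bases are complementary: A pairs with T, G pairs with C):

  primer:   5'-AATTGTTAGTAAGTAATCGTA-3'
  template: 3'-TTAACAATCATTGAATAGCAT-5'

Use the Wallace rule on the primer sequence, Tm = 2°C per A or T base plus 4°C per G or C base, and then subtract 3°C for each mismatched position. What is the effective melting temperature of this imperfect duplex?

46°C

Primer base counts: A=8, T=8, G=4, C=1 → A+T=16, G+C=5
Perfect-match Tm = 2(16) + 4(5) = 32 + 20 = 52°C
Mismatches (positions where the bases are not complementary): 2 (at positions 13, 15)
Effective Tm = 52 − 2×3 = 52 − 6 = 46°C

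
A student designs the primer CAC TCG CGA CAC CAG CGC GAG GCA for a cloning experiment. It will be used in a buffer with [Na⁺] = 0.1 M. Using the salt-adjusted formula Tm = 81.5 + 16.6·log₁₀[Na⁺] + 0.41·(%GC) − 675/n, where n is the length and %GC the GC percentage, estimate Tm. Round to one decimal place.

65.8°C

Length n = 24. Scanning the sequence gives G=7, A=6, T=1, C=10.
G+C = 17, so %GC = 17/24 × 100 = 70.833%
Salt term: 16.6 × (-1) = -16.6
GC term: 0.41 × 70.833 = 29.042; length term: −675/24 = −28.125
Tm = 81.5 + (-16.6) + 29.042 − 28.125 = 65.817 → 65.8°C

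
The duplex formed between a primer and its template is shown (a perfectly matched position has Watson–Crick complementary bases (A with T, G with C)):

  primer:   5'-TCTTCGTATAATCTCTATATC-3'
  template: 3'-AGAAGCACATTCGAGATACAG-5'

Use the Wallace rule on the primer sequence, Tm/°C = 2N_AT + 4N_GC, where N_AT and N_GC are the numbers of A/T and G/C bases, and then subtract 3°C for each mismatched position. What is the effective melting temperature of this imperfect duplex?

Primer base counts: A=5, T=10, G=1, C=5 → A+T=15, G+C=6
Perfect-match Tm = 2(15) + 4(6) = 30 + 24 = 54°C
Mismatches (positions where the bases are not complementary): 3 (at positions 8, 12, 19)
Effective Tm = 54 − 3×3 = 54 − 9 = 45°C

45°C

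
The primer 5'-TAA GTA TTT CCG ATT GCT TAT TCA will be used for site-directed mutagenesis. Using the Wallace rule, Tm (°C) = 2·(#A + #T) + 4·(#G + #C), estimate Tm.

62°C

Base counts: T=11, C=4, G=3, A=6
A+T = 17, G+C = 7
Tm = 2(17) + 4(7) = 34 + 28 = 62°C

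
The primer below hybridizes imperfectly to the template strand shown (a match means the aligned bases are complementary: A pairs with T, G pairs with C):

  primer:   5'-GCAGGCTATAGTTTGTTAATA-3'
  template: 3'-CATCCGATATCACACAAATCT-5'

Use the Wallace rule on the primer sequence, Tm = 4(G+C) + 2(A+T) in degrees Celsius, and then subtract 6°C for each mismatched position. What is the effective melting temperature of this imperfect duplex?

Primer base counts: A=6, T=8, G=5, C=2 → A+T=14, G+C=7
Perfect-match Tm = 2(14) + 4(7) = 28 + 28 = 56°C
Mismatches (positions where the bases are not complementary): 4 (at positions 2, 13, 18, 20)
Effective Tm = 56 − 4×6 = 56 − 24 = 32°C

32°C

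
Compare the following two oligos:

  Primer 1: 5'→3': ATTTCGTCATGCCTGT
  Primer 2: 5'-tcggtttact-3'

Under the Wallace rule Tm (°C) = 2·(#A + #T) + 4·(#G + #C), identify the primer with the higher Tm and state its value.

Primer 1, 46°C

Primer 1: A+T=9, G+C=7 → Tm = 2(9)+4(7) = 46°C
Primer 2: A+T=6, G+C=4 → Tm = 2(6)+4(4) = 28°C
46°C vs 28°C → primer 1 is higher.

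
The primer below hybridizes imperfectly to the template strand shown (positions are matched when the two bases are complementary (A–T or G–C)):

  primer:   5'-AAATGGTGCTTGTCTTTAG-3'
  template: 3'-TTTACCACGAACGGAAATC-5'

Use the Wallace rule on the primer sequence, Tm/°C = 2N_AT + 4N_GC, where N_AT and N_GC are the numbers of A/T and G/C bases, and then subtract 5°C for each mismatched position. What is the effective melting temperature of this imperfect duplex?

47°C

Primer base counts: A=4, T=8, G=5, C=2 → A+T=12, G+C=7
Perfect-match Tm = 2(12) + 4(7) = 24 + 28 = 52°C
Mismatches (positions where the bases are not complementary): 1 (at position 13)
Effective Tm = 52 − 1×5 = 52 − 5 = 47°C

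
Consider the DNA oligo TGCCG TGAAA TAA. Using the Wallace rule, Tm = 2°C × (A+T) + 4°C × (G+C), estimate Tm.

36°C

A=5, C=2, T=3, G=3
A+T = 8, G+C = 5
Tm = 4·5 + 2·8 = 20 + 16 = 36°C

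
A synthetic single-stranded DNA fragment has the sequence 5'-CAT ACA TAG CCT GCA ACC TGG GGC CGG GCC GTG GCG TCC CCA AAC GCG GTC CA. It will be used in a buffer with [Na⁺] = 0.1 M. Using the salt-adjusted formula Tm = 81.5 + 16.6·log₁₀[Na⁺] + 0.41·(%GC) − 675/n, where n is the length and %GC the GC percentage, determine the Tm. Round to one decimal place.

80.0°C

Length n = 53. C=20, A=10, G=16, T=7
G+C = 36, so %GC = 36/53 × 100 = 67.925%
Salt term: 16.6 × (-1) = -16.6
GC term: 0.41 × 67.925 = 27.849; length term: −675/53 = −12.736
Tm = 81.5 + (-16.6) + 27.849 − 12.736 = 80.013 → 80.0°C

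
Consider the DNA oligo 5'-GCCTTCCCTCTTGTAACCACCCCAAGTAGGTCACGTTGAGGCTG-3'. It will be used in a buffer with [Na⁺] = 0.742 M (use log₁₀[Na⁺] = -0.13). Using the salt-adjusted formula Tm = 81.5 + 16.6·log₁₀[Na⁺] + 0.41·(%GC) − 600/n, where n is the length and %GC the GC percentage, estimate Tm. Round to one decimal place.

89.0°C

Length n = 44. C=15, A=8, G=10, T=11
G+C = 25, so %GC = 25/44 × 100 = 56.818%
Salt term: 16.6 × (-0.13) = -2.158
GC term: 0.41 × 56.818 = 23.295; length term: −600/44 = −13.636
Tm = 81.5 + (-2.158) + 23.295 − 13.636 = 89.001 → 89.0°C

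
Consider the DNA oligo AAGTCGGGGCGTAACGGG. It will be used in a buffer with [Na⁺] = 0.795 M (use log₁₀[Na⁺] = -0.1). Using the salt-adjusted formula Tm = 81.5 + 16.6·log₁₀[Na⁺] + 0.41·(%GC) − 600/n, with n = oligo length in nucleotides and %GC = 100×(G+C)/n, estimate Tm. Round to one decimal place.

73.8°C

Length n = 18. Scanning the sequence gives C=3, T=2, G=9, A=4.
G+C = 12, so %GC = 12/18 × 100 = 66.667%
Salt term: 16.6 × (-0.1) = -1.66
GC term: 0.41 × 66.667 = 27.333; length term: −600/18 = −33.333
Tm = 81.5 + (-1.66) + 27.333 − 33.333 = 73.84 → 73.8°C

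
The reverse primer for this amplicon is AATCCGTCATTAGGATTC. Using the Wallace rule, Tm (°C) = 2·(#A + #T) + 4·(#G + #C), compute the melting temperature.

50°C

Scanning the sequence gives C=4, T=6, G=3, A=5.
AT pairs contribute 11, GC pairs contribute 7.
Tm = 2×11 + 4×7 = 50°C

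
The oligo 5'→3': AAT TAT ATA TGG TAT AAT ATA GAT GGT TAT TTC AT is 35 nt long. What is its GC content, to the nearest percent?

17%

Counting bases: A=13, G=5, T=16, C=1
G+C = 5 + 1 = 6 out of 35 bases
%GC = 6/35 × 100 = 17.14% ≈ 17%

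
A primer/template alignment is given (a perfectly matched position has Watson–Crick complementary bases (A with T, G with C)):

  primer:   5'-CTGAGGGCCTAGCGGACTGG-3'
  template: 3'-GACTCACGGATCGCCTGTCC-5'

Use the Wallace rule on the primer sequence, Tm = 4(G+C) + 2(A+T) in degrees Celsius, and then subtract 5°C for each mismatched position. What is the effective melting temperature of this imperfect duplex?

58°C

Primer base counts: A=3, T=3, G=9, C=5 → A+T=6, G+C=14
Perfect-match Tm = 2(6) + 4(14) = 12 + 56 = 68°C
Mismatches (positions where the bases are not complementary): 2 (at positions 6, 18)
Effective Tm = 68 − 2×5 = 68 − 10 = 58°C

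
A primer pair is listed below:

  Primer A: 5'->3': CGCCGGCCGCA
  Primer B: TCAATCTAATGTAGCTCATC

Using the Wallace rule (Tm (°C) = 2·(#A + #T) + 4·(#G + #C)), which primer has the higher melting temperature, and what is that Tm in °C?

Primer A: A+T=1, G+C=10 → Tm = 2(1)+4(10) = 42°C
Primer B: A+T=13, G+C=7 → Tm = 2(13)+4(7) = 54°C
42°C vs 54°C → primer B is higher.

Primer B, 54°C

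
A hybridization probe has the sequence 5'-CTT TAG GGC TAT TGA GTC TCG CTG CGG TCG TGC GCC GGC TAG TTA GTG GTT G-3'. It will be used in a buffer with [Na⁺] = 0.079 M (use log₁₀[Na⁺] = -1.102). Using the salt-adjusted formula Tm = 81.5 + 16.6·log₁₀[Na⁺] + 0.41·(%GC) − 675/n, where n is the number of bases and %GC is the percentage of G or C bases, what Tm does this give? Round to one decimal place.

Length n = 52. Scanning the sequence gives T=17, A=5, G=19, C=11.
G+C = 30, so %GC = 30/52 × 100 = 57.692%
Salt term: 16.6 × (-1.102) = -18.293
GC term: 0.41 × 57.692 = 23.654; length term: −675/52 = −12.981
Tm = 81.5 + (-18.293) + 23.654 − 12.981 = 73.88 → 73.9°C

73.9°C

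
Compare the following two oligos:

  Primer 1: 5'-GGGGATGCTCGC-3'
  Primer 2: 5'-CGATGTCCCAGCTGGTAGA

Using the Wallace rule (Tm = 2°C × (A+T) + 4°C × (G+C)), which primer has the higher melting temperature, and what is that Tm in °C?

Primer 1: A+T=3, G+C=9 → Tm = 2(3)+4(9) = 42°C
Primer 2: A+T=8, G+C=11 → Tm = 2(8)+4(11) = 60°C
42°C vs 60°C → primer 2 is higher.

Primer 2, 60°C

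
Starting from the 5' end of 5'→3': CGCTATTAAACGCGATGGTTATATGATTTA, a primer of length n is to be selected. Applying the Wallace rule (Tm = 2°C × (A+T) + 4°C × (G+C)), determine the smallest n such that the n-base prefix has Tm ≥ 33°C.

n = 12

First 11 bases: CGCTATTAAAC → Tm = 30°C (< 33°C)
First 12 bases: CGCTATTAAACG → Tm = 34°C (≥ 33°C)
Since every base adds ≥2°C, Tm only increases with n, so the threshold is first crossed at n = 12.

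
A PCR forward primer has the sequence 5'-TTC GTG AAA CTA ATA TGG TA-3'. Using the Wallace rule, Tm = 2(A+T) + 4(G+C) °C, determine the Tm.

Counting bases: T=7, A=7, G=4, C=2
So N_AT = 14 and N_GC = 6.
Tm = 2(14) + 4(6) = 28 + 24 = 52°C

52°C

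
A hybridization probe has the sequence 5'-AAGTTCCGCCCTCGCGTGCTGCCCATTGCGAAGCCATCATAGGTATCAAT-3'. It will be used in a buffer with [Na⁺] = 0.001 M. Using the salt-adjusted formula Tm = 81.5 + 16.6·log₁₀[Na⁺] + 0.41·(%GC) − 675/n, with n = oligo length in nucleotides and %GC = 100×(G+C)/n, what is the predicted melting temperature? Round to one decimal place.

Length n = 50. Scanning the sequence gives C=16, T=12, A=11, G=11.
G+C = 27, so %GC = 27/50 × 100 = 54%
Salt term: 16.6 × (-3) = -49.8
GC term: 0.41 × 54 = 22.14; length term: −675/50 = −13.5
Tm = 81.5 + (-49.8) + 22.14 − 13.5 = 40.34 → 40.3°C

40.3°C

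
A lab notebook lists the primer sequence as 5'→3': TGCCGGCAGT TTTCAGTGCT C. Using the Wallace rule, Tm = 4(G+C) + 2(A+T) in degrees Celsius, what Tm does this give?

Counting bases: A=2, G=6, C=6, T=7
So N_AT = 9 and N_GC = 12.
Tm = 2(9) + 4(12) = 18 + 48 = 66°C

66°C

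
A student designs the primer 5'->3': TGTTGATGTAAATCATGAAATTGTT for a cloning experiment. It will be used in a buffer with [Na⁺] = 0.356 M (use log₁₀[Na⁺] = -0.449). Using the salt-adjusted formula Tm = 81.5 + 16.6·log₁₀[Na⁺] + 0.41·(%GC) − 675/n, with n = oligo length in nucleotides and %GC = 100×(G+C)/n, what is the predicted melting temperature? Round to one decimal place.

56.9°C

Length n = 25. Scanning the sequence gives G=5, A=8, C=1, T=11.
G+C = 6, so %GC = 6/25 × 100 = 24%
Salt term: 16.6 × (-0.449) = -7.453
GC term: 0.41 × 24 = 9.84; length term: −675/25 = −27
Tm = 81.5 + (-7.453) + 9.84 − 27 = 56.887 → 56.9°C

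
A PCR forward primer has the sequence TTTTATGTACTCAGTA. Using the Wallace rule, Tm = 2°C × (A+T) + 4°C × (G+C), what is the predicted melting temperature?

40°C

Counting bases: A=4, T=8, G=2, C=2
A+T = 12, G+C = 4
Tm = 4·4 + 2·12 = 16 + 24 = 40°C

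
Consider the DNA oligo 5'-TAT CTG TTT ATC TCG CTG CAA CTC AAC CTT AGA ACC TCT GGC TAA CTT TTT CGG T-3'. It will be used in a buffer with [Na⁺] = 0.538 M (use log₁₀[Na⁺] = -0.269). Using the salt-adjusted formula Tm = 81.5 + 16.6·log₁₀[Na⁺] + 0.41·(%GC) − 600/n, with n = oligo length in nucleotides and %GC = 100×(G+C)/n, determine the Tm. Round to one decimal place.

Length n = 55. Base counts: C=15, A=11, G=8, T=21
G+C = 23, so %GC = 23/55 × 100 = 41.818%
Salt term: 16.6 × (-0.269) = -4.465
GC term: 0.41 × 41.818 = 17.145; length term: −600/55 = −10.909
Tm = 81.5 + (-4.465) + 17.145 − 10.909 = 83.271 → 83.3°C

83.3°C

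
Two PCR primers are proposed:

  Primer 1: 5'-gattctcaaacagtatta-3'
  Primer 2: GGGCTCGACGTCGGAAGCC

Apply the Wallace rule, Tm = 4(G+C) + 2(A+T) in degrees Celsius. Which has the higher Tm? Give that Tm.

Primer 2, 66°C

Primer 1: A+T=13, G+C=5 → Tm = 2(13)+4(5) = 46°C
Primer 2: A+T=5, G+C=14 → Tm = 2(5)+4(14) = 66°C
46°C vs 66°C → primer 2 is higher.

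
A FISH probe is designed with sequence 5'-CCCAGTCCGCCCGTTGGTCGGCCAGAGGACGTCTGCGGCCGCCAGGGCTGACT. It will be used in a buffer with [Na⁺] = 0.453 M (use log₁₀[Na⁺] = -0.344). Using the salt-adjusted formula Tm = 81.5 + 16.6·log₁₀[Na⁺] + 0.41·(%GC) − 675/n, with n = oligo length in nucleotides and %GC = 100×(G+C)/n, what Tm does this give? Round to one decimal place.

93.2°C

Length n = 53. Counting bases: T=8, C=20, G=19, A=6
G+C = 39, so %GC = 39/53 × 100 = 73.585%
Salt term: 16.6 × (-0.344) = -5.71
GC term: 0.41 × 73.585 = 30.17; length term: −675/53 = −12.736
Tm = 81.5 + (-5.71) + 30.17 − 12.736 = 93.224 → 93.2°C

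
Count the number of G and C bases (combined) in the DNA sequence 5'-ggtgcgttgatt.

6

C=1, T=5, G=5, A=1
G+C = 5 + 1 = 6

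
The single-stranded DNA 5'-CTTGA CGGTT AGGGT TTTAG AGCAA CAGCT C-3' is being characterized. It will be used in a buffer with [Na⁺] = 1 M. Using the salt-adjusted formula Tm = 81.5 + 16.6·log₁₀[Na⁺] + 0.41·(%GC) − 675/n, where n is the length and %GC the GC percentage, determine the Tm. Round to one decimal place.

Length n = 31. Scanning the sequence gives T=9, C=6, A=7, G=9.
G+C = 15, so %GC = 15/31 × 100 = 48.387%
Salt term: 16.6 × (0) = 0
GC term: 0.41 × 48.387 = 19.839; length term: −675/31 = −21.774
Tm = 81.5 + (0) + 19.839 − 21.774 = 79.565 → 79.6°C

79.6°C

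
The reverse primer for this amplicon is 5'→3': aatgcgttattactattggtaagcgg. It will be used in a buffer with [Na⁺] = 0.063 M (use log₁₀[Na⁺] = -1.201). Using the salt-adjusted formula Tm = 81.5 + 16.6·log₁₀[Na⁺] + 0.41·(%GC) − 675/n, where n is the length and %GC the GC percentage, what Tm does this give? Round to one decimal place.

Length n = 26. Base counts: T=9, A=7, G=7, C=3
G+C = 10, so %GC = 10/26 × 100 = 38.462%
Salt term: 16.6 × (-1.201) = -19.937
GC term: 0.41 × 38.462 = 15.769; length term: −675/26 = −25.962
Tm = 81.5 + (-19.937) + 15.769 − 25.962 = 51.37 → 51.4°C

51.4°C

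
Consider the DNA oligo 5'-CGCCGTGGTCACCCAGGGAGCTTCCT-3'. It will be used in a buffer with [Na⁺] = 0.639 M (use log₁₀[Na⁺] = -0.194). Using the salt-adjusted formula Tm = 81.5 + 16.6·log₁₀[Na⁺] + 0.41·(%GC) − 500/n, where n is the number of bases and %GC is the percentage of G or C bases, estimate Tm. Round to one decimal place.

Length n = 26. T=5, C=10, G=8, A=3
G+C = 18, so %GC = 18/26 × 100 = 69.231%
Salt term: 16.6 × (-0.194) = -3.22
GC term: 0.41 × 69.231 = 28.385; length term: −500/26 = −19.231
Tm = 81.5 + (-3.22) + 28.385 − 19.231 = 87.434 → 87.4°C

87.4°C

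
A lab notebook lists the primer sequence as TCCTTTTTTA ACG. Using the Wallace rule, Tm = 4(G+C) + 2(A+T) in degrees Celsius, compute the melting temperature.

34°C

G=1, A=2, T=7, C=3
A+T = 9, G+C = 4
Tm = 2(9) + 4(4) = 18 + 16 = 34°C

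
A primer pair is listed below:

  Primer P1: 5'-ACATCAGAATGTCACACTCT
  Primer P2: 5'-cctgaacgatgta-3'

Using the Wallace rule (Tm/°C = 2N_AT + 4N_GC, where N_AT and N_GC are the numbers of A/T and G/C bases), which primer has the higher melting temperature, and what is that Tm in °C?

Primer P1: A+T=12, G+C=8 → Tm = 2(12)+4(8) = 56°C
Primer P2: A+T=7, G+C=6 → Tm = 2(7)+4(6) = 38°C
56°C vs 38°C → primer P1 is higher.

Primer P1, 56°C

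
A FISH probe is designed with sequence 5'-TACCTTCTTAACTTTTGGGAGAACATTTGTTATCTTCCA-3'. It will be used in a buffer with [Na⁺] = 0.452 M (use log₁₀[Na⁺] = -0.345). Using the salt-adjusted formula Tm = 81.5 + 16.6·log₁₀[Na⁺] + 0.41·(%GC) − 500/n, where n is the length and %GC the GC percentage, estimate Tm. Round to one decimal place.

Length n = 39. Base counts: G=5, A=9, T=17, C=8
G+C = 13, so %GC = 13/39 × 100 = 33.333%
Salt term: 16.6 × (-0.345) = -5.727
GC term: 0.41 × 33.333 = 13.667; length term: −500/39 = −12.821
Tm = 81.5 + (-5.727) + 13.667 − 12.821 = 76.619 → 76.6°C

76.6°C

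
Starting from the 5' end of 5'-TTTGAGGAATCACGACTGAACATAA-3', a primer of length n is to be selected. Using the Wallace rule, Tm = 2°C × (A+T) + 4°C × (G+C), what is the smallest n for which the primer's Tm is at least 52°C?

First 17 bases: TTTGAGGAATCACGACT → Tm = 48°C (< 52°C)
First 18 bases: TTTGAGGAATCACGACTG → Tm = 52°C (≥ 52°C)
Since every base adds ≥2°C, Tm only increases with n, so the threshold is first crossed at n = 18.

n = 18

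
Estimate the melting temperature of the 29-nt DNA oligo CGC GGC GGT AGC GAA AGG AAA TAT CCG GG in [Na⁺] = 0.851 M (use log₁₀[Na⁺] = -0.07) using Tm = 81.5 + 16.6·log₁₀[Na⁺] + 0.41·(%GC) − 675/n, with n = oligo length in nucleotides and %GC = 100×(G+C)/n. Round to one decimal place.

82.5°C

Length n = 29. Base counts: T=3, G=12, C=6, A=8
G+C = 18, so %GC = 18/29 × 100 = 62.069%
Salt term: 16.6 × (-0.07) = -1.162
GC term: 0.41 × 62.069 = 25.448; length term: −675/29 = −23.276
Tm = 81.5 + (-1.162) + 25.448 − 23.276 = 82.51 → 82.5°C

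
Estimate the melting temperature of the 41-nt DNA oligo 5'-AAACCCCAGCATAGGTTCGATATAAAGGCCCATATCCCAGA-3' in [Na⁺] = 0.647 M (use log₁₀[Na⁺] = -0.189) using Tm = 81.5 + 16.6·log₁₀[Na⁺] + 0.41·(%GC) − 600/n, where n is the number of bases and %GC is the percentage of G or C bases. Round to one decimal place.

Length n = 41. A=15, T=7, G=7, C=12
G+C = 19, so %GC = 19/41 × 100 = 46.341%
Salt term: 16.6 × (-0.189) = -3.137
GC term: 0.41 × 46.341 = 19; length term: −600/41 = −14.634
Tm = 81.5 + (-3.137) + 19 − 14.634 = 82.729 → 82.7°C

82.7°C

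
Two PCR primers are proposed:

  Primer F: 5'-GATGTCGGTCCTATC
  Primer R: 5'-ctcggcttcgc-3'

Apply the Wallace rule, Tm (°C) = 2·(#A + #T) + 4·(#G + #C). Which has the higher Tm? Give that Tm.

Primer F: A+T=7, G+C=8 → Tm = 2(7)+4(8) = 46°C
Primer R: A+T=3, G+C=8 → Tm = 2(3)+4(8) = 38°C
46°C vs 38°C → primer F is higher.

Primer F, 46°C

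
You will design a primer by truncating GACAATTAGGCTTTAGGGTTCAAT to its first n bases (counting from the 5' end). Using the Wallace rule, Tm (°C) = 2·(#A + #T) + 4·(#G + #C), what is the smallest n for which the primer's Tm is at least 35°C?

First 12 bases: GACAATTAGGCT → Tm = 34°C (< 35°C)
First 13 bases: GACAATTAGGCTT → Tm = 36°C (≥ 35°C)
Since every base adds ≥2°C, Tm only increases with n, so the threshold is first crossed at n = 13.

n = 13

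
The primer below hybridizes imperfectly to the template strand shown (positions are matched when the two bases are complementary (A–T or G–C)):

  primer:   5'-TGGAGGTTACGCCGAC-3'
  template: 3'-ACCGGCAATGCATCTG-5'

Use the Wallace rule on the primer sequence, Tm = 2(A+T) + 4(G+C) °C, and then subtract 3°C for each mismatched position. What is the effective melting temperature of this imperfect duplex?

Primer base counts: A=3, T=3, G=6, C=4 → A+T=6, G+C=10
Perfect-match Tm = 2(6) + 4(10) = 12 + 40 = 52°C
Mismatches (positions where the bases are not complementary): 4 (at positions 4, 5, 12, 13)
Effective Tm = 52 − 4×3 = 52 − 12 = 40°C

40°C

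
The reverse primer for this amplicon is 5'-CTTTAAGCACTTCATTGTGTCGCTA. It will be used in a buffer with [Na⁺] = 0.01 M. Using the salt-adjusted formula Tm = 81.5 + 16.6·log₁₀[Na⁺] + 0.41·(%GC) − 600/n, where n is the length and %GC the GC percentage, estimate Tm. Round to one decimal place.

Length n = 25. Scanning the sequence gives T=10, A=5, C=6, G=4.
G+C = 10, so %GC = 10/25 × 100 = 40%
Salt term: 16.6 × (-2) = -33.2
GC term: 0.41 × 40 = 16.4; length term: −600/25 = −24
Tm = 81.5 + (-33.2) + 16.4 − 24 = 40.7 → 40.7°C

40.7°C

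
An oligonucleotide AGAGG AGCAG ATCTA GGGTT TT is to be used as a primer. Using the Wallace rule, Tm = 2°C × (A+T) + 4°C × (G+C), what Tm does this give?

Counting bases: A=6, G=8, C=2, T=6
So N_AT = 12 and N_GC = 10.
Tm = 2(12) + 4(10) = 24 + 40 = 64°C

64°C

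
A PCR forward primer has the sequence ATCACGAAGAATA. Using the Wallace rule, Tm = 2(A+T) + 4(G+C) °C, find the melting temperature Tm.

34°C

Scanning the sequence gives A=7, G=2, T=2, C=2.
A+T = 9, G+C = 4
Tm = 2(9) + 4(4) = 18 + 16 = 34°C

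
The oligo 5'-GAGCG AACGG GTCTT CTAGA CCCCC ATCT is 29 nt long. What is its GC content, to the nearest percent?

59%

Counting bases: A=6, T=6, C=10, G=7
G+C = 7 + 10 = 17 out of 29 bases
%GC = 17/29 × 100 = 58.62% ≈ 59%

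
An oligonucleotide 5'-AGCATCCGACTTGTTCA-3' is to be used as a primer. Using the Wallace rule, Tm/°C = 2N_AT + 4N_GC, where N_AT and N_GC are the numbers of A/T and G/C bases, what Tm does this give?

50°C

Scanning the sequence gives A=4, C=5, G=3, T=5.
So N_AT = 9 and N_GC = 8.
Tm = 2×9 + 4×8 = 50°C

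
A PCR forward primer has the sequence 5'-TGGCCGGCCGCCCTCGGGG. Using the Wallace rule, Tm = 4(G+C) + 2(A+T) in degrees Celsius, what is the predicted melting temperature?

Scanning the sequence gives C=8, T=2, G=9, A=0.
A+T = 2, G+C = 17
Tm = 2(2) + 4(17) = 4 + 68 = 72°C

72°C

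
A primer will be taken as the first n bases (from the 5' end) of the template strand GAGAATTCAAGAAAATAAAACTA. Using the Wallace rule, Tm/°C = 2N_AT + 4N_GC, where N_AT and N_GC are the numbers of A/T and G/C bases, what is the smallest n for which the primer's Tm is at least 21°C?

First 7 bases: GAGAATT → Tm = 18°C (< 21°C)
First 8 bases: GAGAATTC → Tm = 22°C (≥ 21°C)
Each additional base adds 2°C (A/T) or 4°C (G/C), so Tm is non-decreasing in n; n = 8 is the first length to reach 21°C.

n = 8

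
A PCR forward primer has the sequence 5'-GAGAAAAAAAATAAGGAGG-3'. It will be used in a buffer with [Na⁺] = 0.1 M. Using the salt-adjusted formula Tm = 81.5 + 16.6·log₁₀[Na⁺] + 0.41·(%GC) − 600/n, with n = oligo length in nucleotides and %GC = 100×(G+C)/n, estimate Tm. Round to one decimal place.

46.3°C

Length n = 19. Counting bases: G=6, A=12, T=1, C=0
G+C = 6, so %GC = 6/19 × 100 = 31.579%
Salt term: 16.6 × (-1) = -16.6
GC term: 0.41 × 31.579 = 12.947; length term: −600/19 = −31.579
Tm = 81.5 + (-16.6) + 12.947 − 31.579 = 46.268 → 46.3°C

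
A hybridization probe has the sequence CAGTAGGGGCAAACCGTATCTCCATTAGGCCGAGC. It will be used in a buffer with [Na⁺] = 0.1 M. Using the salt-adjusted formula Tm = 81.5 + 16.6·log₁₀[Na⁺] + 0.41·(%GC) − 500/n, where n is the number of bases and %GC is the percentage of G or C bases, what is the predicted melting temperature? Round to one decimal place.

Length n = 35. Scanning the sequence gives A=9, C=10, T=6, G=10.
G+C = 20, so %GC = 20/35 × 100 = 57.143%
Salt term: 16.6 × (-1) = -16.6
GC term: 0.41 × 57.143 = 23.429; length term: −500/35 = −14.286
Tm = 81.5 + (-16.6) + 23.429 − 14.286 = 74.043 → 74.0°C

74.0°C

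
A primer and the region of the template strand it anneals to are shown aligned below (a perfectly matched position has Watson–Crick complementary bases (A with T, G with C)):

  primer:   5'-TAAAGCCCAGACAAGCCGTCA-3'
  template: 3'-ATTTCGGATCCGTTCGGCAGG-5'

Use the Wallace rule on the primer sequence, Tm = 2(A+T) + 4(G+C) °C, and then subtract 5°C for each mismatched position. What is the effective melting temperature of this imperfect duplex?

Primer base counts: A=8, T=2, G=4, C=7 → A+T=10, G+C=11
Perfect-match Tm = 2(10) + 4(11) = 20 + 44 = 64°C
Mismatches (positions where the bases are not complementary): 3 (at positions 8, 11, 21)
Effective Tm = 64 − 3×5 = 64 − 15 = 49°C

49°C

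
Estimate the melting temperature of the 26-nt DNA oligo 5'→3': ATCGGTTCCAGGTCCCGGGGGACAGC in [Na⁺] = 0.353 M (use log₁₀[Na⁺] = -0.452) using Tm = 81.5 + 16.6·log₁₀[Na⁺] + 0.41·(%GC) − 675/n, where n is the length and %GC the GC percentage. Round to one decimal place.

76.4°C

Length n = 26. Counting bases: A=4, G=10, C=8, T=4
G+C = 18, so %GC = 18/26 × 100 = 69.231%
Salt term: 16.6 × (-0.452) = -7.503
GC term: 0.41 × 69.231 = 28.385; length term: −675/26 = −25.962
Tm = 81.5 + (-7.503) + 28.385 − 25.962 = 76.42 → 76.4°C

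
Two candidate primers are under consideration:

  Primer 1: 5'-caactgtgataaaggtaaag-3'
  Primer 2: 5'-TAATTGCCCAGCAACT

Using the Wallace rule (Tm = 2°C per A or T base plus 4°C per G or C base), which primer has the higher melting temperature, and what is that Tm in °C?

Primer 1, 54°C

Primer 1: A+T=13, G+C=7 → Tm = 2(13)+4(7) = 54°C
Primer 2: A+T=9, G+C=7 → Tm = 2(9)+4(7) = 46°C
54°C vs 46°C → primer 1 is higher.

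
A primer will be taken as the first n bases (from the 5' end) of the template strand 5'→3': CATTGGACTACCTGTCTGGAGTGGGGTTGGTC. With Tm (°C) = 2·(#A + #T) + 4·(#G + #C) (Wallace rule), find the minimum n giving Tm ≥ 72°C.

n = 24

First 23 bases: CATTGGACTACCTGTCTGGAGTG → Tm = 70°C (< 72°C)
First 24 bases: CATTGGACTACCTGTCTGGAGTGG → Tm = 74°C (≥ 72°C)
Each additional base adds 2°C (A/T) or 4°C (G/C), so Tm is non-decreasing in n; n = 24 is the first length to reach 72°C.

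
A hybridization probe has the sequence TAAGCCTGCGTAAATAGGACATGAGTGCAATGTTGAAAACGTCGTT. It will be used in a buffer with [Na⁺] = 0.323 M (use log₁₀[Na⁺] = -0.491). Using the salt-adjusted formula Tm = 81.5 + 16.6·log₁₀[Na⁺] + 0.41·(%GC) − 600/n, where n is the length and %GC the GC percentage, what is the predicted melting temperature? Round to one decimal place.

Length n = 46. T=12, G=12, A=15, C=7
G+C = 19, so %GC = 19/46 × 100 = 41.304%
Salt term: 16.6 × (-0.491) = -8.151
GC term: 0.41 × 41.304 = 16.935; length term: −600/46 = −13.043
Tm = 81.5 + (-8.151) + 16.935 − 13.043 = 77.241 → 77.2°C

77.2°C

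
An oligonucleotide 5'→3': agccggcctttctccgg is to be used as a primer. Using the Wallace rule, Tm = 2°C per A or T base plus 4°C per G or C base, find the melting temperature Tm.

Base counts: T=4, A=1, C=7, G=5
AT pairs contribute 5, GC pairs contribute 12.
Tm = 2×5 + 4×12 = 58°C

58°C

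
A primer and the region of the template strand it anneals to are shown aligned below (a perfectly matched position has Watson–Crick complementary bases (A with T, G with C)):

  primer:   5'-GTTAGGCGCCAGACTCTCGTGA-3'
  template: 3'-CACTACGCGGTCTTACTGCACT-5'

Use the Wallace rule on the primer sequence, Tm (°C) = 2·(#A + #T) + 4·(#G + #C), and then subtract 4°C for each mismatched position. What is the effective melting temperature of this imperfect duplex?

Primer base counts: A=4, T=5, G=7, C=6 → A+T=9, G+C=13
Perfect-match Tm = 2(9) + 4(13) = 18 + 52 = 70°C
Mismatches (positions where the bases are not complementary): 5 (at positions 3, 5, 14, 16, 17)
Effective Tm = 70 − 5×4 = 70 − 20 = 50°C

50°C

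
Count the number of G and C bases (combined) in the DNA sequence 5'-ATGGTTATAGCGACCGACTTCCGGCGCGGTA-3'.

18

Scanning the sequence gives T=7, G=10, C=8, A=6.
Total G or C: 10 + 8 = 18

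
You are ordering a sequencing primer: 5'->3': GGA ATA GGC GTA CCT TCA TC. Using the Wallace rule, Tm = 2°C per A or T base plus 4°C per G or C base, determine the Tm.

T=5, A=5, G=5, C=5
A+T = 10, G+C = 10
Tm = 2×10 + 4×10 = 60°C

60°C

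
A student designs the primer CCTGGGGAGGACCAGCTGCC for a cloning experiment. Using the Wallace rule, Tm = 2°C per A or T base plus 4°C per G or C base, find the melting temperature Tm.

Base counts: G=8, T=2, A=3, C=7
So N_AT = 5 and N_GC = 15.
Tm = 2×5 + 4×15 = 70°C

70°C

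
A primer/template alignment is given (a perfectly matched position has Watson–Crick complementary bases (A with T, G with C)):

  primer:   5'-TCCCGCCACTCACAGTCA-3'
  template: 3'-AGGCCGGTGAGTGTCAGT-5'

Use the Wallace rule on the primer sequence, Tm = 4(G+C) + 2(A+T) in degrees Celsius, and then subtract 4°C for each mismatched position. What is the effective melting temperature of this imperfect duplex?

Primer base counts: A=4, T=3, G=2, C=9 → A+T=7, G+C=11
Perfect-match Tm = 2(7) + 4(11) = 14 + 44 = 58°C
Mismatches (positions where the bases are not complementary): 1 (at position 4)
Effective Tm = 58 − 1×4 = 58 − 4 = 54°C

54°C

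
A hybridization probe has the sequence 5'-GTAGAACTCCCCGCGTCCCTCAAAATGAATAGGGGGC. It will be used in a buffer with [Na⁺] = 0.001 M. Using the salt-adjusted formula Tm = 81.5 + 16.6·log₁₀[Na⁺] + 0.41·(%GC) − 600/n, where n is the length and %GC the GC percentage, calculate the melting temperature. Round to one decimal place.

Length n = 37. Base counts: C=11, T=6, A=10, G=10
G+C = 21, so %GC = 21/37 × 100 = 56.757%
Salt term: 16.6 × (-3) = -49.8
GC term: 0.41 × 56.757 = 23.27; length term: −600/37 = −16.216
Tm = 81.5 + (-49.8) + 23.27 − 16.216 = 38.754 → 38.8°C

38.8°C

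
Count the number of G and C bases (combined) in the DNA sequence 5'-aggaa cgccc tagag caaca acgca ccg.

Base counts: G=7, C=10, T=1, A=10
G+C = 7 + 10 = 17

17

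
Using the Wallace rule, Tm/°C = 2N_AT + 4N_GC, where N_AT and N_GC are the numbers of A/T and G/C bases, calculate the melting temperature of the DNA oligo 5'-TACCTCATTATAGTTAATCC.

Counting bases: G=1, T=8, A=6, C=5
A+T = 14, G+C = 6
Tm = 2(14) + 4(6) = 28 + 24 = 52°C

52°C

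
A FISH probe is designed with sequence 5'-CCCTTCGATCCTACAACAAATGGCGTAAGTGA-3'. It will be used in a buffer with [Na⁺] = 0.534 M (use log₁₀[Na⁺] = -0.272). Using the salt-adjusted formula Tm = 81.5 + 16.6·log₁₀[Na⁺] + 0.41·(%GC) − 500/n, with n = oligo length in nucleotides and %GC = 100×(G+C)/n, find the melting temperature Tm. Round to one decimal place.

Length n = 32. Scanning the sequence gives A=10, G=6, T=7, C=9.
G+C = 15, so %GC = 15/32 × 100 = 46.875%
Salt term: 16.6 × (-0.272) = -4.515
GC term: 0.41 × 46.875 = 19.219; length term: −500/32 = −15.625
Tm = 81.5 + (-4.515) + 19.219 − 15.625 = 80.579 → 80.6°C

80.6°C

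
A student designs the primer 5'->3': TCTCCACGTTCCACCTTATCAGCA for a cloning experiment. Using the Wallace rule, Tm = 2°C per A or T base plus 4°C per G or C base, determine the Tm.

72°C

Scanning the sequence gives G=2, A=5, T=7, C=10.
So N_AT = 12 and N_GC = 12.
Tm = 2(12) + 4(12) = 24 + 48 = 72°C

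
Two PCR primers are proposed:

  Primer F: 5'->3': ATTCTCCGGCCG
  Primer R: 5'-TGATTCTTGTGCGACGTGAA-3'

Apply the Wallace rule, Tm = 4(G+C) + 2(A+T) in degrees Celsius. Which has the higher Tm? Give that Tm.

Primer F: A+T=4, G+C=8 → Tm = 2(4)+4(8) = 40°C
Primer R: A+T=11, G+C=9 → Tm = 2(11)+4(9) = 58°C
40°C vs 58°C → primer R is higher.

Primer R, 58°C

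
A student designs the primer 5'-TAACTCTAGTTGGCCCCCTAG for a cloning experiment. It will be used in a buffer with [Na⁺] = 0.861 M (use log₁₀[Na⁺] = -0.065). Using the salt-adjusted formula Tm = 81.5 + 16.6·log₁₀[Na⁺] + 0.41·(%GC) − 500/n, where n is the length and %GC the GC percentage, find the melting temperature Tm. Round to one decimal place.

Length n = 21. Counting bases: A=4, T=6, C=7, G=4
G+C = 11, so %GC = 11/21 × 100 = 52.381%
Salt term: 16.6 × (-0.065) = -1.079
GC term: 0.41 × 52.381 = 21.476; length term: −500/21 = −23.81
Tm = 81.5 + (-1.079) + 21.476 − 23.81 = 78.087 → 78.1°C

78.1°C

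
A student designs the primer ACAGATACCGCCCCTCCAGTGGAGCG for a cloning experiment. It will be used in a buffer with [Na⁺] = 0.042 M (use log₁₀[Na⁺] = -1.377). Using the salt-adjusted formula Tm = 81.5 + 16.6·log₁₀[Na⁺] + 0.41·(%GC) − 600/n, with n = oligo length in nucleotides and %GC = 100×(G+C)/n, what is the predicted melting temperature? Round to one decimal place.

62.4°C

Length n = 26. A=6, T=3, G=7, C=10
G+C = 17, so %GC = 17/26 × 100 = 65.385%
Salt term: 16.6 × (-1.377) = -22.858
GC term: 0.41 × 65.385 = 26.808; length term: −600/26 = −23.077
Tm = 81.5 + (-22.858) + 26.808 − 23.077 = 62.373 → 62.4°C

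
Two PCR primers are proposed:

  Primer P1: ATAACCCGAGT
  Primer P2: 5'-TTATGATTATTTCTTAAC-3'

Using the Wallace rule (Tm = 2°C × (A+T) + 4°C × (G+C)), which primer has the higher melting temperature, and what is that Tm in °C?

Primer P2, 42°C

Primer P1: A+T=6, G+C=5 → Tm = 2(6)+4(5) = 32°C
Primer P2: A+T=15, G+C=3 → Tm = 2(15)+4(3) = 42°C
32°C vs 42°C → primer P2 is higher.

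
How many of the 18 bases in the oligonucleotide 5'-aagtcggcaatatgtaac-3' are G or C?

Counting bases: G=4, T=4, C=3, A=7
Total G or C: 4 + 3 = 7

7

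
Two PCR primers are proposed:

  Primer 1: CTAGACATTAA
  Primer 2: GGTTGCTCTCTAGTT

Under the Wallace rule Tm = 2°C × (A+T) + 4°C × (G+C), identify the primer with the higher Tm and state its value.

Primer 1: A+T=8, G+C=3 → Tm = 2(8)+4(3) = 28°C
Primer 2: A+T=8, G+C=7 → Tm = 2(8)+4(7) = 44°C
28°C vs 44°C → primer 2 is higher.

Primer 2, 44°C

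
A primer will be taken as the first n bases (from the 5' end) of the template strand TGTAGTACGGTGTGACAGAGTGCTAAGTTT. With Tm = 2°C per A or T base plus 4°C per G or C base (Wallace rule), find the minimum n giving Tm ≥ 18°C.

n = 7

First 6 bases: TGTAGT → Tm = 16°C (< 18°C)
First 7 bases: TGTAGTA → Tm = 18°C (≥ 18°C)
Each additional base adds 2°C (A/T) or 4°C (G/C), so Tm is non-decreasing in n; n = 7 is the first length to reach 18°C.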